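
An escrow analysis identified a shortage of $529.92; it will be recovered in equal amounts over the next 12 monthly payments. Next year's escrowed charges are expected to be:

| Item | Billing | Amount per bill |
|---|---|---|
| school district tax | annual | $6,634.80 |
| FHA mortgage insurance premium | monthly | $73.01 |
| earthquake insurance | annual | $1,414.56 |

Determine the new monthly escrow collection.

$787.95

School district tax — $6,634.80 annually
FHA mortgage insurance premium — $73.01 × 12 = $876.12 annually
Earthquake insurance — $1,414.56 annually
Combined annual = $8,925.48
Monthly = $8,925.48 / 12 = $743.79
Shortage per month = $529.92 ÷ 12 = $44.16
New monthly escrow = $743.79 + $44.16 = $787.95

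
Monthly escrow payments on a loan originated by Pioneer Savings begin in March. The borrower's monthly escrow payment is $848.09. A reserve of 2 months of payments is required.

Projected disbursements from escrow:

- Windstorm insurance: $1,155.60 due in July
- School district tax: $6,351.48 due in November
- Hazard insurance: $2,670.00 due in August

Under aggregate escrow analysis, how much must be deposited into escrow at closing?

Cushion = 2 × $848.09 = $1,696.18
Trial balance (start $0, +$848.09 each month, − disbursements):
  Mar: +$848.09 → $848.09
  Apr: +$848.09 → $1,696.18
  May: +$848.09 → $2,544.27
  Jun: +$848.09 → $3,392.36
  Jul: +$848.09 − $1,155.60 → $3,084.85
  Aug: +$848.09 − $2,670.00 → $1,262.94
  Sep: +$848.09 → $2,111.03
  Oct: +$848.09 → $2,959.12
  Nov: +$848.09 − $6,351.48 → -$2,544.27
  Dec: +$848.09 → -$1,696.18
  Jan: +$848.09 → -$848.09
  Feb: +$848.09 → $0.00
Lowest trial balance = -$2,544.27 (Nov)
Initial deposit = cushion − low point = $1,696.18 − (-$2,544.27) = $4,240.45

$4,240.45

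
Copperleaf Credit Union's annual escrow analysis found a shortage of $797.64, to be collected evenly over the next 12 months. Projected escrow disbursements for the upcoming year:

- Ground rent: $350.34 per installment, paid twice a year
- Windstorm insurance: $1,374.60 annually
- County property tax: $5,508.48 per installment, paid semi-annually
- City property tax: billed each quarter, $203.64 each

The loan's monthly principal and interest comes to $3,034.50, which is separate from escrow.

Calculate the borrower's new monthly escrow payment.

Ground rent: $350.34 × 2 = $700.68
Windstorm insurance: $1,374.60
County property tax: $5,508.48 × 2 = $11,016.96
City property tax: $203.64 × 4 = $814.56
Annual escrow total = $13,906.80
Monthly = $13,906.80 / 12 = $1,158.90
Shortage spread = $797.64 / 12 = $66.47/mo
New monthly escrow = $1,158.90 + $66.47 = $1,225.37

$1,225.37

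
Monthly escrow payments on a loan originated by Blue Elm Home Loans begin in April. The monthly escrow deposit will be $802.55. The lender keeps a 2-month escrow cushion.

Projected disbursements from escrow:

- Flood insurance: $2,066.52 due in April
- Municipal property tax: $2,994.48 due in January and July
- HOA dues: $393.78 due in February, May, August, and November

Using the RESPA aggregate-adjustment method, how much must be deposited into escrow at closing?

Cushion = 2 × $802.55 = $1,605.10
Trial balance (start $0, +$802.55 each month, − disbursements):
  Apr: +$802.55 − $2,066.52 → -$1,263.97
  May: +$802.55 − $393.78 → -$855.20
  Jun: +$802.55 → -$52.65
  Jul: +$802.55 − $2,994.48 → -$2,244.58
  Aug: +$802.55 − $393.78 → -$1,835.81
  Sep: +$802.55 → -$1,033.26
  Oct: +$802.55 → -$230.71
  Nov: +$802.55 − $393.78 → $178.06
  Dec: +$802.55 → $980.61
  Jan: +$802.55 − $2,994.48 → -$1,211.32
  Feb: +$802.55 − $393.78 → -$802.55
  Mar: +$802.55 → $0.00
Lowest trial balance = -$2,244.58 (Jul)
Initial deposit = cushion − low point = $1,605.10 − (-$2,244.58) = $3,849.68

$3,849.68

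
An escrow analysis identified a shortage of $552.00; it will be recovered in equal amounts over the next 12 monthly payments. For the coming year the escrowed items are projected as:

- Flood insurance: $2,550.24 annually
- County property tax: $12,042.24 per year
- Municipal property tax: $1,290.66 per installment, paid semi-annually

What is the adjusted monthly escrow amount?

Flood insurance — $2,550.24 per year
County property tax — $12,042.24 per year
Municipal property tax — $1,290.66 × 2 = $2,581.32 per year
Combined annual = $2,550.24 + $12,042.24 + $2,581.32 = $17,173.80
Monthly escrow = $17,173.80 / 12 = $1,431.15
Shortage per month = $552.00 / 12 = $46.00
New monthly escrow = $1,431.15 + $46.00 = $1,477.15

$1,477.15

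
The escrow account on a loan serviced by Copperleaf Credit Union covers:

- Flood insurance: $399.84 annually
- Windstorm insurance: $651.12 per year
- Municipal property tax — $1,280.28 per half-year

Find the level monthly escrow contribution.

Flood insurance — $399.84 annually
Windstorm insurance — $651.12 annually
Municipal property tax — $1,280.28 × 2 = $2,560.56 annually
Annual escrow total = $399.84 + $651.12 + $2,560.56 = $3,611.52
Base monthly escrow = $3,611.52 / 12 = $300.96

$300.96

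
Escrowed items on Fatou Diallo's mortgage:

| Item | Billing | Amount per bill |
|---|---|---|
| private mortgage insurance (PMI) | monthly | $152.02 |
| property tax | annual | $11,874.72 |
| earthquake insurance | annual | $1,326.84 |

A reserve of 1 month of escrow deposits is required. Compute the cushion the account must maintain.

Private mortgage insurance (PMI) — $152.02 × 12 = $1,824.24 per year
Property tax — $11,874.72 per year
Earthquake insurance — $1,326.84 per year
Combined annual = $15,025.80
Per month = $15,025.80 ÷ 12 = $1,252.15
Required cushion = 1 × $1,252.15 = $1,252.15

$1,252.15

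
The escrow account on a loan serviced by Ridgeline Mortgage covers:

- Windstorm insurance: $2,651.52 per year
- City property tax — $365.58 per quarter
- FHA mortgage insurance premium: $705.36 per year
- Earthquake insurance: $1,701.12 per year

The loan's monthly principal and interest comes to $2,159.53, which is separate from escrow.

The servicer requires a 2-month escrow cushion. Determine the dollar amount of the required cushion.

$1,086.72

Windstorm insurance: $2,651.52
City property tax: $365.58 × 4 = $1,462.32
FHA mortgage insurance premium: $705.36
Earthquake insurance: $1,701.12
Total per year = $6,520.32
Base monthly escrow = $6,520.32 / 12 = $543.36
Required cushion = 2 × $543.36 = $1,086.72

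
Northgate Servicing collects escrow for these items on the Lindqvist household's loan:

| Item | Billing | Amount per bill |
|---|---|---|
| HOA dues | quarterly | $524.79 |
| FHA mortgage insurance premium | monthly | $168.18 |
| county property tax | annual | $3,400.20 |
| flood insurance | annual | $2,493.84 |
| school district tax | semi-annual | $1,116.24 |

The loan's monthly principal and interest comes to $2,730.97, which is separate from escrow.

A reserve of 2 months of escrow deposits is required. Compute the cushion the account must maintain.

HOA dues: $524.79 × 4 = $2,099.16 annually
FHA mortgage insurance premium: $168.18 × 12 = $2,018.16 annually
County property tax: $3,400.20 annually
Flood insurance: $2,493.84 annually
School district tax: $1,116.24 × 2 = $2,232.48 annually
Annual escrow total = $12,243.84
Per month = $12,243.84 / 12 = $1,020.32
Cushion = 2 × $1,020.32 = $2,040.64

$2,040.64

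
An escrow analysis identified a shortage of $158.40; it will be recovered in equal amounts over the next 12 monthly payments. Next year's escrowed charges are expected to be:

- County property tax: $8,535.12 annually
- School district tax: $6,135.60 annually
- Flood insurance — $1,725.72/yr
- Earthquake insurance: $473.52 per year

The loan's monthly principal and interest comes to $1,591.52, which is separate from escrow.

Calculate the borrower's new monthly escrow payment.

County property tax — $8,535.12 annually
School district tax — $6,135.60 annually
Flood insurance — $1,725.72 annually
Earthquake insurance — $473.52 annually
Yearly total = $8,535.12 + $6,135.60 + $1,725.72 + $473.52 = $16,869.96
Monthly escrow = $16,869.96 / 12 = $1,405.83
Monthly shortage recovery: $158.40 / 12 = $13.20
Adjusted monthly = $1,405.83 + $13.20 = $1,419.03

$1,419.03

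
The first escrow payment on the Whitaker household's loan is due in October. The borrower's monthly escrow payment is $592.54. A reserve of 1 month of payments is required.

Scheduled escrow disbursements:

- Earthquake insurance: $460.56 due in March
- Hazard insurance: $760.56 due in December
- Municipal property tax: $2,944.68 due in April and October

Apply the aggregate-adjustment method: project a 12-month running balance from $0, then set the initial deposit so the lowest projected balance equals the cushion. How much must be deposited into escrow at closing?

Cushion = 1 × $592.54 = $592.54
Trial balance (start $0, +$592.54 each month, − disbursements):
  Oct: +$592.54 − $2,944.68 → -$2,352.14
  Nov: +$592.54 → -$1,759.60
  Dec: +$592.54 − $760.56 → -$1,927.62
  Jan: +$592.54 → -$1,335.08
  Feb: +$592.54 → -$742.54
  Mar: +$592.54 − $460.56 → -$610.56
  Apr: +$592.54 − $2,944.68 → -$2,962.70
  May: +$592.54 → -$2,370.16
  Jun: +$592.54 → -$1,777.62
  Jul: +$592.54 → -$1,185.08
  Aug: +$592.54 → -$592.54
  Sep: +$592.54 → $0.00
Lowest trial balance = -$2,962.70 (Apr)
Initial deposit = cushion − low point = $592.54 − (-$2,962.70) = $3,555.24

$3,555.24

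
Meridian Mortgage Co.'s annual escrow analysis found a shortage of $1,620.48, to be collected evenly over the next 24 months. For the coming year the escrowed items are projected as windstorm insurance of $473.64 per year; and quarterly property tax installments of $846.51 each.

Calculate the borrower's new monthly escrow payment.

$389.16

Windstorm insurance — $473.64/yr
Property tax — $846.51 × 4 = $3,386.04/yr
Combined annual = $473.64 + $3,386.04 = $3,859.68
Per month = $3,859.68 / 12 = $321.64
Shortage spread = $1,620.48 ÷ 24 = $67.52/mo
Adjusted monthly = $321.64 + $67.52 = $389.16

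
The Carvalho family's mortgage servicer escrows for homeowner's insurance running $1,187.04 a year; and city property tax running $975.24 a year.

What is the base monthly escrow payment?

Homeowner's insurance: $1,187.04 annually
City property tax: $975.24 annually
Total annual escrow = $1,187.04 + $975.24 = $2,162.28
Base monthly escrow = $2,162.28 / 12 = $180.19

$180.19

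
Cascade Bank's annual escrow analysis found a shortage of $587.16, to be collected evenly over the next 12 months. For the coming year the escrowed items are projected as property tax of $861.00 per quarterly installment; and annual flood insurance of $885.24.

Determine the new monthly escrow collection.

Property tax: $861.00 × 4 = $3,444.00 per year
Flood insurance: $885.24 per year
Total annual escrow = $4,329.24
Base monthly escrow = $4,329.24 / 12 = $360.77
Monthly shortage recovery: $587.16 ÷ 12 = $48.93
New monthly escrow = $360.77 + $48.93 = $409.70

$409.70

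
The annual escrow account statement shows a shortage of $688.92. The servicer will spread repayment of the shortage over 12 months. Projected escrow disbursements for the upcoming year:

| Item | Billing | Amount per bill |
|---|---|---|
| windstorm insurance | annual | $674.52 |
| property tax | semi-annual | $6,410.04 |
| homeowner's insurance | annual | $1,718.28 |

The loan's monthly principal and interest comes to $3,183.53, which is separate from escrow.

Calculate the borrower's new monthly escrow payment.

Windstorm insurance: $674.52 per year
Property tax: $6,410.04 × 2 = $12,820.08 per year
Homeowner's insurance: $1,718.28 per year
Yearly total = $674.52 + $12,820.08 + $1,718.28 = $15,212.88
Monthly escrow = $15,212.88 ÷ 12 = $1,267.74
Shortage per month = $688.92 ÷ 12 = $57.41
Adjusted monthly = $1,267.74 + $57.41 = $1,325.15

$1,325.15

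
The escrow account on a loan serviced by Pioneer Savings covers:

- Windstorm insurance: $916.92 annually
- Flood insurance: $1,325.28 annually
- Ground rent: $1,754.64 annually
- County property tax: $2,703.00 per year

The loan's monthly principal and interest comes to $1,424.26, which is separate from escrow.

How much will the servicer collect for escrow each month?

$558.32

Windstorm insurance — $916.92 annually
Flood insurance — $1,325.28 annually
Ground rent — $1,754.64 annually
County property tax — $2,703.00 annually
Annual escrow total = $916.92 + $1,325.28 + $1,754.64 + $2,703.00 = $6,699.84
Monthly escrow = $6,699.84 / 12 = $558.32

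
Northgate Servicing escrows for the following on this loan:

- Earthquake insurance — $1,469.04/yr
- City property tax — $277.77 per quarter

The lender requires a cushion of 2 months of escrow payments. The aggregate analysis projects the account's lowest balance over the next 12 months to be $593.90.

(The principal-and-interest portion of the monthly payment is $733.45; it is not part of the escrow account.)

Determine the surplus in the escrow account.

$163.88

Earthquake insurance = $1,469.04 per year
City property tax = $277.77 × 4 = $1,111.08 per year
Annual escrow total = $1,469.04 + $1,111.08 = $2,580.12
Monthly escrow = $2,580.12 ÷ 12 = $215.01
Cushion = 2 × $215.01 = $430.02
Surplus = $593.90 − $430.02 = $163.88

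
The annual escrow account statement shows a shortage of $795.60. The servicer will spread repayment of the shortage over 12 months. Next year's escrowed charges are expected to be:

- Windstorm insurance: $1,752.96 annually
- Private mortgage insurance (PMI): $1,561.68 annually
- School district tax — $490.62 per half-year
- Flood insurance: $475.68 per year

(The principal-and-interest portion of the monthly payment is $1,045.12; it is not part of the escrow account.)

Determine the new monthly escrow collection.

Windstorm insurance — $1,752.96
Private mortgage insurance (PMI) — $1,561.68
School district tax — $490.62 × 2 = $981.24
Flood insurance — $475.68
Combined annual = $1,752.96 + $1,561.68 + $981.24 + $475.68 = $4,771.56
Monthly escrow = $4,771.56 / 12 = $397.63
Shortage per month = $795.60 / 12 = $66.30
New monthly escrow = $397.63 + $66.30 = $463.93

$463.93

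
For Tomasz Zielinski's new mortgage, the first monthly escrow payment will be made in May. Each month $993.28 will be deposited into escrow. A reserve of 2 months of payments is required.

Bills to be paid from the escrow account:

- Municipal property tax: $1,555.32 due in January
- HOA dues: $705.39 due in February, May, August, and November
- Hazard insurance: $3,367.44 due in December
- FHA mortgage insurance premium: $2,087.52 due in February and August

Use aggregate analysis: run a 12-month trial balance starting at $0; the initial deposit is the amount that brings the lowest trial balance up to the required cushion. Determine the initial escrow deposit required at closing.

$3,973.12

Cushion = 2 × $993.28 = $1,986.56
Trial balance (start $0, +$993.28 each month, − disbursements):
  May: +$993.28 − $705.39 → $287.89
  Jun: +$993.28 → $1,281.17
  Jul: +$993.28 → $2,274.45
  Aug: +$993.28 − $2,792.91 → $474.82
  Sep: +$993.28 → $1,468.10
  Oct: +$993.28 → $2,461.38
  Nov: +$993.28 − $705.39 → $2,749.27
  Dec: +$993.28 − $3,367.44 → $375.11
  Jan: +$993.28 − $1,555.32 → -$186.93
  Feb: +$993.28 − $2,792.91 → -$1,986.56
  Mar: +$993.28 → -$993.28
  Apr: +$993.28 → $0.00
Lowest trial balance = -$1,986.56 (Feb)
Initial deposit = cushion − low point = $1,986.56 − (-$1,986.56) = $3,973.12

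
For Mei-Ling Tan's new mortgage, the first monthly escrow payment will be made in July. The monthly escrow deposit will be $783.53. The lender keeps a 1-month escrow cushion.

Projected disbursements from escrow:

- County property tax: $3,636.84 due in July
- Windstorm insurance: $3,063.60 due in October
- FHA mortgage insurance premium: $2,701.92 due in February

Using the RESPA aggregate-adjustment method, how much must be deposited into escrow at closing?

$4,349.85

Cushion = 1 × $783.53 = $783.53
Trial balance (start $0, +$783.53 each month, − disbursements):
  Jul: +$783.53 − $3,636.84 → -$2,853.31
  Aug: +$783.53 → -$2,069.78
  Sep: +$783.53 → -$1,286.25
  Oct: +$783.53 − $3,063.60 → -$3,566.32
  Nov: +$783.53 → -$2,782.79
  Dec: +$783.53 → -$1,999.26
  Jan: +$783.53 → -$1,215.73
  Feb: +$783.53 − $2,701.92 → -$3,134.12
  Mar: +$783.53 → -$2,350.59
  Apr: +$783.53 → -$1,567.06
  May: +$783.53 → -$783.53
  Jun: +$783.53 → $0.00
Lowest trial balance = -$3,566.32 (Oct)
Initial deposit = cushion − low point = $783.53 − (-$3,566.32) = $4,349.85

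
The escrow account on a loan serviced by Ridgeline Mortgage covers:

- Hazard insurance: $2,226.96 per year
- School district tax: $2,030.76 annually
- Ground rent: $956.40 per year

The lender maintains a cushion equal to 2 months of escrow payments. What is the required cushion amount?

Hazard insurance — $2,226.96/yr
School district tax — $2,030.76/yr
Ground rent — $956.40/yr
Yearly total = $2,226.96 + $2,030.76 + $956.40 = $5,214.12
Monthly escrow = $5,214.12 ÷ 12 = $434.51
Reserve = 2 × $434.51 = $869.02

$869.02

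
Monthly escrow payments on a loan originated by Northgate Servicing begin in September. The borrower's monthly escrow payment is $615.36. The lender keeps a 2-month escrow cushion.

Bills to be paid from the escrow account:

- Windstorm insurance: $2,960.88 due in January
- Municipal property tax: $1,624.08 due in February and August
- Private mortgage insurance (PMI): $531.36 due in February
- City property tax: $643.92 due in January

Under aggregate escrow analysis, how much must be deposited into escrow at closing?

Cushion = 2 × $615.36 = $1,230.72
Trial balance (start $0, +$615.36 each month, − disbursements):
  Sep: +$615.36 → $615.36
  Oct: +$615.36 → $1,230.72
  Nov: +$615.36 → $1,846.08
  Dec: +$615.36 → $2,461.44
  Jan: +$615.36 − $3,604.80 → -$528.00
  Feb: +$615.36 − $2,155.44 → -$2,068.08
  Mar: +$615.36 → -$1,452.72
  Apr: +$615.36 → -$837.36
  May: +$615.36 → -$222.00
  Jun: +$615.36 → $393.36
  Jul: +$615.36 → $1,008.72
  Aug: +$615.36 − $1,624.08 → $0.00
Lowest trial balance = -$2,068.08 (Feb)
Initial deposit = cushion − low point = $1,230.72 − (-$2,068.08) = $3,298.80

$3,298.80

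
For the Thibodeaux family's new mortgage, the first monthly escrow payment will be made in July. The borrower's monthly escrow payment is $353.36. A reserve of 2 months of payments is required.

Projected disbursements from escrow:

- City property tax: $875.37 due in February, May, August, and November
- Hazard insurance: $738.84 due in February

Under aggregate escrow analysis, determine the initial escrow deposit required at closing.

$1,244.79

Cushion = 2 × $353.36 = $706.72
Trial balance (start $0, +$353.36 each month, − disbursements):
  Jul: +$353.36 → $353.36
  Aug: +$353.36 − $875.37 → -$168.65
  Sep: +$353.36 → $184.71
  Oct: +$353.36 → $538.07
  Nov: +$353.36 − $875.37 → $16.06
  Dec: +$353.36 → $369.42
  Jan: +$353.36 → $722.78
  Feb: +$353.36 − $1,614.21 → -$538.07
  Mar: +$353.36 → -$184.71
  Apr: +$353.36 → $168.65
  May: +$353.36 − $875.37 → -$353.36
  Jun: +$353.36 → $0.00
Lowest trial balance = -$538.07 (Feb)
Initial deposit = cushion − low point = $706.72 − (-$538.07) = $1,244.79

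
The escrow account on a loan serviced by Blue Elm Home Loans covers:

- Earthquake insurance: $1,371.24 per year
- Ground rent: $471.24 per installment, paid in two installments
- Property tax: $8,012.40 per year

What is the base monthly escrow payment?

Earthquake insurance = $1,371.24 per year
Ground rent = $471.24 × 2 = $942.48 per year
Property tax = $8,012.40 per year
Yearly total = $10,326.12
Monthly = $10,326.12 ÷ 12 = $860.51

$860.51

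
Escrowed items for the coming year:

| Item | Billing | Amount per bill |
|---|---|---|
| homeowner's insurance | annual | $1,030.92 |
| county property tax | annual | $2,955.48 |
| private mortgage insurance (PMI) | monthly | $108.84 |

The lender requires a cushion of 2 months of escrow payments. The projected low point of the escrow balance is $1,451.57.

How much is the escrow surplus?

$569.49

Homeowner's insurance — $1,030.92 annually
County property tax — $2,955.48 annually
Private mortgage insurance (PMI) — $108.84 × 12 = $1,306.08 annually
Annual escrow total = $5,292.48
Per month = $5,292.48 ÷ 12 = $441.04
Cushion = 2 × $441.04 = $882.08
Surplus = $1,451.57 − $882.08 = $569.49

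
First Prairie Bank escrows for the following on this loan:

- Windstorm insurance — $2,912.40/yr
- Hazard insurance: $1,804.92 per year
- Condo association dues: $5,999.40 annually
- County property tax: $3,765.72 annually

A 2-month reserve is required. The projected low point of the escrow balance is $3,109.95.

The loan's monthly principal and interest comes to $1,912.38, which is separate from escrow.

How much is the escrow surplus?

$696.21

Windstorm insurance: $2,912.40 annually
Hazard insurance: $1,804.92 annually
Condo association dues: $5,999.40 annually
County property tax: $3,765.72 annually
Combined annual = $2,912.40 + $1,804.92 + $5,999.40 + $3,765.72 = $14,482.44
Monthly escrow = $14,482.44 / 12 = $1,206.87
Required reserve = 2 × $1,206.87 = $2,413.74
Excess over cushion: $3,109.95 − $2,413.74 = $696.21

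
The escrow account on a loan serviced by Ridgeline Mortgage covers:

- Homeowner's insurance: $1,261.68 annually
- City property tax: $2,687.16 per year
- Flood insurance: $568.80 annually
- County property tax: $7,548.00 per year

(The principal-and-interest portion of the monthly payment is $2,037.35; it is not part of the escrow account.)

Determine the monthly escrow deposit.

$1,005.47

Homeowner's insurance = $1,261.68
City property tax = $2,687.16
Flood insurance = $568.80
County property tax = $7,548.00
Annual escrow total = $12,065.64
Monthly = $12,065.64 / 12 = $1,005.47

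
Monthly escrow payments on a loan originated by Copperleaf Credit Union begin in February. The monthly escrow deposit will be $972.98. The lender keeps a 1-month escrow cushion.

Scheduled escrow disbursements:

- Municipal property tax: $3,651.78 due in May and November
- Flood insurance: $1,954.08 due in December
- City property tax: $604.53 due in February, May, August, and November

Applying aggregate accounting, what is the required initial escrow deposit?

$1,945.96

Cushion = 1 × $972.98 = $972.98
Trial balance (start $0, +$972.98 each month, − disbursements):
  Feb: +$972.98 − $604.53 → $368.45
  Mar: +$972.98 → $1,341.43
  Apr: +$972.98 → $2,314.41
  May: +$972.98 − $4,256.31 → -$968.92
  Jun: +$972.98 → $4.06
  Jul: +$972.98 → $977.04
  Aug: +$972.98 − $604.53 → $1,345.49
  Sep: +$972.98 → $2,318.47
  Oct: +$972.98 → $3,291.45
  Nov: +$972.98 − $4,256.31 → $8.12
  Dec: +$972.98 − $1,954.08 → -$972.98
  Jan: +$972.98 → $0.00
Lowest trial balance = -$972.98 (Dec)
Initial deposit = cushion − low point = $972.98 − (-$972.98) = $1,945.96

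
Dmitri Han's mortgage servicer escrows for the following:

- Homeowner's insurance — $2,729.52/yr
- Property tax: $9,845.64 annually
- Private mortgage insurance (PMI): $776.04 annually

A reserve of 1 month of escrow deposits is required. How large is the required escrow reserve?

$1,112.60

Homeowner's insurance — $2,729.52 annually
Property tax — $9,845.64 annually
Private mortgage insurance (PMI) — $776.04 annually
Combined annual = $2,729.52 + $9,845.64 + $776.04 = $13,351.20
Base monthly escrow = $13,351.20 / 12 = $1,112.60
Reserve = 1 × $1,112.60 = $1,112.60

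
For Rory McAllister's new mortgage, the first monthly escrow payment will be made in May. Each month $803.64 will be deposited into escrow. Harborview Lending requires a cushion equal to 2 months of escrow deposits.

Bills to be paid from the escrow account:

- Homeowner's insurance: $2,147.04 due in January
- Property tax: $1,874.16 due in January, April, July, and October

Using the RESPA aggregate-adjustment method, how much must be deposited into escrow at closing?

$2,144.04

Cushion = 2 × $803.64 = $1,607.28
Trial balance (start $0, +$803.64 each month, − disbursements):
  May: +$803.64 → $803.64
  Jun: +$803.64 → $1,607.28
  Jul: +$803.64 − $1,874.16 → $536.76
  Aug: +$803.64 → $1,340.40
  Sep: +$803.64 → $2,144.04
  Oct: +$803.64 − $1,874.16 → $1,073.52
  Nov: +$803.64 → $1,877.16
  Dec: +$803.64 → $2,680.80
  Jan: +$803.64 − $4,021.20 → -$536.76
  Feb: +$803.64 → $266.88
  Mar: +$803.64 → $1,070.52
  Apr: +$803.64 − $1,874.16 → $0.00
Lowest trial balance = -$536.76 (Jan)
Initial deposit = cushion − low point = $1,607.28 − (-$536.76) = $2,144.04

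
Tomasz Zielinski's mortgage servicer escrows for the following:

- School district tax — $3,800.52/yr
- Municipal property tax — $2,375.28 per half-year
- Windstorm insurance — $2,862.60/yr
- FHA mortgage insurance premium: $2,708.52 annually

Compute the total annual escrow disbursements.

$14,122.20

School district tax: $3,800.52 per year
Municipal property tax: $2,375.28 × 2 = $4,750.56 per year
Windstorm insurance: $2,862.60 per year
FHA mortgage insurance premium: $2,708.52 per year
Annual escrow total = $14,122.20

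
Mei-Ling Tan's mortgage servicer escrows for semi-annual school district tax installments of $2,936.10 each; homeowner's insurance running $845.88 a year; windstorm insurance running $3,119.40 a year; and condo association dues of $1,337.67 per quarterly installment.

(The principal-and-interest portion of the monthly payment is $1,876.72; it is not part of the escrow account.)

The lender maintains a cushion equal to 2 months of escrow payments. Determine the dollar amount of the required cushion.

School district tax — $2,936.10 × 2 = $5,872.20/yr
Homeowner's insurance — $845.88/yr
Windstorm insurance — $3,119.40/yr
Condo association dues — $1,337.67 × 4 = $5,350.68/yr
Total annual escrow = $15,188.16
Monthly escrow = $15,188.16 ÷ 12 = $1,265.68
Cushion = 2 × $1,265.68 = $2,531.36

$2,531.36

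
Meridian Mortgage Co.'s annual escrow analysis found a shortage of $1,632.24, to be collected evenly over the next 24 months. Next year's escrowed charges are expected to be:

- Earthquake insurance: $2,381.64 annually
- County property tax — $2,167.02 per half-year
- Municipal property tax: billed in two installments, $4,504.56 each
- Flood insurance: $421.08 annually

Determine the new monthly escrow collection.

Earthquake insurance: $2,381.64 per year
County property tax: $2,167.02 × 2 = $4,334.04 per year
Municipal property tax: $4,504.56 × 2 = $9,009.12 per year
Flood insurance: $421.08 per year
Combined annual = $16,145.88
Monthly escrow = $16,145.88 / 12 = $1,345.49
Shortage per month = $1,632.24 ÷ 24 = $68.01
New monthly escrow = $1,345.49 + $68.01 = $1,413.50

$1,413.50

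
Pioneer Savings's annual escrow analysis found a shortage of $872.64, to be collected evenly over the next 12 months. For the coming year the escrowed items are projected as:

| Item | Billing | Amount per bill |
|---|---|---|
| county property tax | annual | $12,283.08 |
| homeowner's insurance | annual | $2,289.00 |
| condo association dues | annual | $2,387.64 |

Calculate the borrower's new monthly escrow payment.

$1,486.03

County property tax — $12,283.08
Homeowner's insurance — $2,289.00
Condo association dues — $2,387.64
Combined annual = $16,959.72
Monthly escrow = $16,959.72 ÷ 12 = $1,413.31
Shortage per month = $872.64 / 12 = $72.72
Adjusted monthly = $1,413.31 + $72.72 = $1,486.03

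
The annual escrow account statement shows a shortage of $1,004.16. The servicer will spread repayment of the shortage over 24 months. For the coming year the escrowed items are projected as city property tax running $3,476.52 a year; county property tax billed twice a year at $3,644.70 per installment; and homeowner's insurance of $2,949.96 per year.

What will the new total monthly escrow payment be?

$1,184.83

City property tax = $3,476.52/yr
County property tax = $3,644.70 × 2 = $7,289.40/yr
Homeowner's insurance = $2,949.96/yr
Combined annual = $13,715.88
Monthly = $13,715.88 ÷ 12 = $1,142.99
Monthly shortage recovery: $1,004.16 ÷ 24 = $41.84
New monthly escrow = $1,142.99 + $41.84 = $1,184.83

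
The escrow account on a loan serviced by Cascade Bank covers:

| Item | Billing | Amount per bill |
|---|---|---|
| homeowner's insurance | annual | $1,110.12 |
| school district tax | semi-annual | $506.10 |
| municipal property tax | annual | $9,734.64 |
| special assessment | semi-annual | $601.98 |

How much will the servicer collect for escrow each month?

Homeowner's insurance: $1,110.12 annually
School district tax: $506.10 × 2 = $1,012.20 annually
Municipal property tax: $9,734.64 annually
Special assessment: $601.98 × 2 = $1,203.96 annually
Combined annual = $1,110.12 + $1,012.20 + $9,734.64 + $1,203.96 = $13,060.92
Monthly escrow = $13,060.92 / 12 = $1,088.41

$1,088.41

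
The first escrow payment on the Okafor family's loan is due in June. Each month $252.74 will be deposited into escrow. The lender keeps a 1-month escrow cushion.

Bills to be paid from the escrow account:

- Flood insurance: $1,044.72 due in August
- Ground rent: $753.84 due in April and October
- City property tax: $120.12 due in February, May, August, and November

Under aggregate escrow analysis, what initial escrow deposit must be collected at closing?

Cushion = 1 × $252.74 = $252.74
Trial balance (start $0, +$252.74 each month, − disbursements):
  Jun: +$252.74 → $252.74
  Jul: +$252.74 → $505.48
  Aug: +$252.74 − $1,164.84 → -$406.62
  Sep: +$252.74 → -$153.88
  Oct: +$252.74 − $753.84 → -$654.98
  Nov: +$252.74 − $120.12 → -$522.36
  Dec: +$252.74 → -$269.62
  Jan: +$252.74 → -$16.88
  Feb: +$252.74 − $120.12 → $115.74
  Mar: +$252.74 → $368.48
  Apr: +$252.74 − $753.84 → -$132.62
  May: +$252.74 − $120.12 → $0.00
Lowest trial balance = -$654.98 (Oct)
Initial deposit = cushion − low point = $252.74 − (-$654.98) = $907.72

$907.72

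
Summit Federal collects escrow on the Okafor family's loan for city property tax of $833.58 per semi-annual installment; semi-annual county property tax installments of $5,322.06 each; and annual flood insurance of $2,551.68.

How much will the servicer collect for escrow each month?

$1,238.58

City property tax = $833.58 × 2 = $1,667.16/yr
County property tax = $5,322.06 × 2 = $10,644.12/yr
Flood insurance = $2,551.68/yr
Annual escrow total = $1,667.16 + $10,644.12 + $2,551.68 = $14,862.96
Base monthly escrow = $14,862.96 ÷ 12 = $1,238.58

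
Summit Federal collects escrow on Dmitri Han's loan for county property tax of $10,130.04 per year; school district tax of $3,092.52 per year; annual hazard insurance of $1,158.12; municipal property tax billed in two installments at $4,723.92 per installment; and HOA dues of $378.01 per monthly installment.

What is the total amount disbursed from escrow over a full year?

County property tax — $10,130.04/yr
School district tax — $3,092.52/yr
Hazard insurance — $1,158.12/yr
Municipal property tax — $4,723.92 × 2 = $9,447.84/yr
HOA dues — $378.01 × 12 = $4,536.12/yr
Annual escrow total = $10,130.04 + $3,092.52 + $1,158.12 + $9,447.84 + $4,536.12 = $28,364.64

$28,364.64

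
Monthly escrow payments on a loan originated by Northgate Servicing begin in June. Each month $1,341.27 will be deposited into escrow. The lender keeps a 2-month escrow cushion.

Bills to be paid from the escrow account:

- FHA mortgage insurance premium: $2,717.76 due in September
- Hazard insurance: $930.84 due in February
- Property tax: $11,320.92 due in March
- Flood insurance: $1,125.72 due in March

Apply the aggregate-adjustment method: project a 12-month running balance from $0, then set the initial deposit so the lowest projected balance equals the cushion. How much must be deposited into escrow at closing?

$5,365.08

Cushion = 2 × $1,341.27 = $2,682.54
Trial balance (start $0, +$1,341.27 each month, − disbursements):
  Jun: +$1,341.27 → $1,341.27
  Jul: +$1,341.27 → $2,682.54
  Aug: +$1,341.27 → $4,023.81
  Sep: +$1,341.27 − $2,717.76 → $2,647.32
  Oct: +$1,341.27 → $3,988.59
  Nov: +$1,341.27 → $5,329.86
  Dec: +$1,341.27 → $6,671.13
  Jan: +$1,341.27 → $8,012.40
  Feb: +$1,341.27 − $930.84 → $8,422.83
  Mar: +$1,341.27 − $12,446.64 → -$2,682.54
  Apr: +$1,341.27 → -$1,341.27
  May: +$1,341.27 → $0.00
Lowest trial balance = -$2,682.54 (Mar)
Initial deposit = cushion − low point = $2,682.54 − (-$2,682.54) = $5,365.08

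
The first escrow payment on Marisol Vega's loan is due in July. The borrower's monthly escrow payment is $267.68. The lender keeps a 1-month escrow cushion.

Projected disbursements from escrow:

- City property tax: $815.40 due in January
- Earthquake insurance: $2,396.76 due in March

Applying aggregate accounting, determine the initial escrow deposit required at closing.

$1,070.72

Cushion = 1 × $267.68 = $267.68
Trial balance (start $0, +$267.68 each month, − disbursements):
  Jul: +$267.68 → $267.68
  Aug: +$267.68 → $535.36
  Sep: +$267.68 → $803.04
  Oct: +$267.68 → $1,070.72
  Nov: +$267.68 → $1,338.40
  Dec: +$267.68 → $1,606.08
  Jan: +$267.68 − $815.40 → $1,058.36
  Feb: +$267.68 → $1,326.04
  Mar: +$267.68 − $2,396.76 → -$803.04
  Apr: +$267.68 → -$535.36
  May: +$267.68 → -$267.68
  Jun: +$267.68 → $0.00
Lowest trial balance = -$803.04 (Mar)
Initial deposit = cushion − low point = $267.68 − (-$803.04) = $1,070.72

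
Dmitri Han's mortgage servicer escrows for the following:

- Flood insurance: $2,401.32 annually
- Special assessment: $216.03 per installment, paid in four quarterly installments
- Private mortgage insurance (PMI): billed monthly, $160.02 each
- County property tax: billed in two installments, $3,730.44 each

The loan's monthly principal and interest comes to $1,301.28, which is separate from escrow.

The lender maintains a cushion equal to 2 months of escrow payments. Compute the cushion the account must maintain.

Flood insurance = $2,401.32/yr
Special assessment = $216.03 × 4 = $864.12/yr
Private mortgage insurance (PMI) = $160.02 × 12 = $1,920.24/yr
County property tax = $3,730.44 × 2 = $7,460.88/yr
Combined annual = $2,401.32 + $864.12 + $1,920.24 + $7,460.88 = $12,646.56
Monthly escrow = $12,646.56 / 12 = $1,053.88
Reserve = 2 × $1,053.88 = $2,107.76

$2,107.76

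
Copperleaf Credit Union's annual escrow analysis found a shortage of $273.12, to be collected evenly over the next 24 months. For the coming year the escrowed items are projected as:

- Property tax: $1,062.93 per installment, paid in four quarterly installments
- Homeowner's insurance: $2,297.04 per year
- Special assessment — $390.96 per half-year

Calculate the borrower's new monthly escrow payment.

Property tax — $1,062.93 × 4 = $4,251.72
Homeowner's insurance — $2,297.04
Special assessment — $390.96 × 2 = $781.92
Combined annual = $7,330.68
Per month = $7,330.68 ÷ 12 = $610.89
Shortage spread = $273.12 / 24 = $11.38/mo
New monthly escrow = $610.89 + $11.38 = $622.27

$622.27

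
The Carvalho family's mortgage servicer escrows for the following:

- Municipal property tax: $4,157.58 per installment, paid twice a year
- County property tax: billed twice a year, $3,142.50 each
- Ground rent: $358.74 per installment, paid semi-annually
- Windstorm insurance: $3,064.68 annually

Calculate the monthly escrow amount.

$1,531.86

Municipal property tax = $4,157.58 × 2 = $8,315.16 annually
County property tax = $3,142.50 × 2 = $6,285.00 annually
Ground rent = $358.74 × 2 = $717.48 annually
Windstorm insurance = $3,064.68 annually
Total annual escrow = $8,315.16 + $6,285.00 + $717.48 + $3,064.68 = $18,382.32
Base monthly escrow = $18,382.32 ÷ 12 = $1,531.86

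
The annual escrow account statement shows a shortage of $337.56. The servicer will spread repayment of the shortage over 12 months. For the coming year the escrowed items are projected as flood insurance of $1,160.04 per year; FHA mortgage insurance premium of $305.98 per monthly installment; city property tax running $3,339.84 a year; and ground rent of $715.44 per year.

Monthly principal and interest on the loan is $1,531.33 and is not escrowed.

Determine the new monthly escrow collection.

$768.72

Flood insurance = $1,160.04 annually
FHA mortgage insurance premium = $305.98 × 12 = $3,671.76 annually
City property tax = $3,339.84 annually
Ground rent = $715.44 annually
Yearly total = $1,160.04 + $3,671.76 + $3,339.84 + $715.44 = $8,887.08
Per month = $8,887.08 ÷ 12 = $740.59
Shortage per month = $337.56 / 12 = $28.13
New monthly escrow = $740.59 + $28.13 = $768.72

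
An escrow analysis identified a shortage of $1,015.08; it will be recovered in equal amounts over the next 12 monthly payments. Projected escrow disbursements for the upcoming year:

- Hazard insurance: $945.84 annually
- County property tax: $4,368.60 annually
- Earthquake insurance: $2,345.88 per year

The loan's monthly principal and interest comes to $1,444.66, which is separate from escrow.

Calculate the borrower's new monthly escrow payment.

$722.95

Hazard insurance = $945.84
County property tax = $4,368.60
Earthquake insurance = $2,345.88
Annual escrow total = $945.84 + $4,368.60 + $2,345.88 = $7,660.32
Monthly = $7,660.32 ÷ 12 = $638.36
Monthly shortage recovery: $1,015.08 / 12 = $84.59
New monthly escrow = $638.36 + $84.59 = $722.95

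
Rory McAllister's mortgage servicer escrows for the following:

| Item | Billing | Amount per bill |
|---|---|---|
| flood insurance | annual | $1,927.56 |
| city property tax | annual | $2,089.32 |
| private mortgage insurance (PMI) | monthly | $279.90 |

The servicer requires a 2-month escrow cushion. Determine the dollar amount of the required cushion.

Flood insurance — $1,927.56/yr
City property tax — $2,089.32/yr
Private mortgage insurance (PMI) — $279.90 × 12 = $3,358.80/yr
Yearly total = $1,927.56 + $2,089.32 + $3,358.80 = $7,375.68
Base monthly escrow = $7,375.68 / 12 = $614.64
Cushion = 2 × $614.64 = $1,229.28

$1,229.28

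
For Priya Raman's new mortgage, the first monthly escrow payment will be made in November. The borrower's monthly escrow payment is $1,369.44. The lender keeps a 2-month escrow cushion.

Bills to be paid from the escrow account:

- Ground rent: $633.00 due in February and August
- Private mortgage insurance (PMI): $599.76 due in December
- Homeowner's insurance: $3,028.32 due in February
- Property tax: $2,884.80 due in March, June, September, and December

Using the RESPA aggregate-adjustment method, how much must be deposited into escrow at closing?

$5,922.36

Cushion = 2 × $1,369.44 = $2,738.88
Trial balance (start $0, +$1,369.44 each month, − disbursements):
  Nov: +$1,369.44 → $1,369.44
  Dec: +$1,369.44 − $3,484.56 → -$745.68
  Jan: +$1,369.44 → $623.76
  Feb: +$1,369.44 − $3,661.32 → -$1,668.12
  Mar: +$1,369.44 − $2,884.80 → -$3,183.48
  Apr: +$1,369.44 → -$1,814.04
  May: +$1,369.44 → -$444.60
  Jun: +$1,369.44 − $2,884.80 → -$1,959.96
  Jul: +$1,369.44 → -$590.52
  Aug: +$1,369.44 − $633.00 → $145.92
  Sep: +$1,369.44 − $2,884.80 → -$1,369.44
  Oct: +$1,369.44 → $0.00
Lowest trial balance = -$3,183.48 (Mar)
Initial deposit = cushion − low point = $2,738.88 − (-$3,183.48) = $5,922.36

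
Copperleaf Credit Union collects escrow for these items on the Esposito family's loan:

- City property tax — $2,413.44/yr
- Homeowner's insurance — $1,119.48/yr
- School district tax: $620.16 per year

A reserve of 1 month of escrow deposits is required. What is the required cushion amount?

$346.09

City property tax: $2,413.44 per year
Homeowner's insurance: $1,119.48 per year
School district tax: $620.16 per year
Total annual escrow = $4,153.08
Monthly escrow = $4,153.08 / 12 = $346.09
Required cushion = 1 × $346.09 = $346.09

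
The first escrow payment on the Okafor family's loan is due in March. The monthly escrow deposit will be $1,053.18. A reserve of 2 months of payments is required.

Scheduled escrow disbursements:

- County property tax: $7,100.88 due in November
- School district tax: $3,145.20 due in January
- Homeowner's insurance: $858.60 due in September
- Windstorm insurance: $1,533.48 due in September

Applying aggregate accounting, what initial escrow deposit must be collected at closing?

$3,159.54

Cushion = 2 × $1,053.18 = $2,106.36
Trial balance (start $0, +$1,053.18 each month, − disbursements):
  Mar: +$1,053.18 → $1,053.18
  Apr: +$1,053.18 → $2,106.36
  May: +$1,053.18 → $3,159.54
  Jun: +$1,053.18 → $4,212.72
  Jul: +$1,053.18 → $5,265.90
  Aug: +$1,053.18 → $6,319.08
  Sep: +$1,053.18 − $2,392.08 → $4,980.18
  Oct: +$1,053.18 → $6,033.36
  Nov: +$1,053.18 − $7,100.88 → -$14.34
  Dec: +$1,053.18 → $1,038.84
  Jan: +$1,053.18 − $3,145.20 → -$1,053.18
  Feb: +$1,053.18 → $0.00
Lowest trial balance = -$1,053.18 (Jan)
Initial deposit = cushion − low point = $2,106.36 − (-$1,053.18) = $3,159.54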